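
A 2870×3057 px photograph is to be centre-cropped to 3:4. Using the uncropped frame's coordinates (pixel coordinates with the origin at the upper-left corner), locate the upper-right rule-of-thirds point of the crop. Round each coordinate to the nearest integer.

(1817, 1019)

2870/3057 > 3/4, so the 3:4 crop keeps the full height 3057 and trims width to 3057 × 3/4 = 2292.75 px.
Left offset = (2870 − 2292.75)/2 = 288.62 px; top offset = 0.
Upper-right is two-thirds across and one-third down within the crop:
x = 288.62 + 2 × 2292.75/3 ≈ 1817; y = 0.00 + 1 × 3057.00/3 ≈ 1019.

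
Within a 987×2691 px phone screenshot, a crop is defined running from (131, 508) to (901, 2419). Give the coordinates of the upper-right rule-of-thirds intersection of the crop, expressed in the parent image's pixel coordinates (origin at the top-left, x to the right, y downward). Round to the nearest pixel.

Crop width = 901 − 131 = 770 px; one third is 256.67 px.
Crop height = 2419 − 508 = 1911 px; one third is 637.00 px.
The upper-right point is two-thirds across and one-third down within the crop:
x = 131 + 2 × 256.67 ≈ 644; y = 508 + 1 × 637.00 ≈ 1145.

(644, 1145)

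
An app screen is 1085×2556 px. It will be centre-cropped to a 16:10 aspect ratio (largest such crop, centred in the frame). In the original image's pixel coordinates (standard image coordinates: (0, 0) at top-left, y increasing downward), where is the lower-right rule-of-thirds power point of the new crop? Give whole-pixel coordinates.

(723, 1391)

1085/2556 < 16/10, so the 16:10 crop keeps the full width 1085 and trims height to 1085 × 10/16 = 678.12 px.
Top offset = (2556 − 678.12)/2 = 938.94 px; left offset = 0.
Lower-right is two-thirds across and two-thirds down within the crop:
x = 0.00 + 2 × 1085.00/3 ≈ 723; y = 938.94 + 2 × 678.12/3 ≈ 1391.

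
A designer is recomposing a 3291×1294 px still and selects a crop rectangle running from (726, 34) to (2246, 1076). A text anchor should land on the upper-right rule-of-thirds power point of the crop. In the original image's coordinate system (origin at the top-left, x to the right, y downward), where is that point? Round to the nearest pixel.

Crop width = 2246 − 726 = 1520 px; one third is 506.67 px.
Crop height = 1076 − 34 = 1042 px; one third is 347.33 px.
The upper-right point is two-thirds across and one-third down within the crop:
x = 726 + 2 × 506.67 ≈ 1739; y = 34 + 1 × 347.33 ≈ 381.

(1739, 381)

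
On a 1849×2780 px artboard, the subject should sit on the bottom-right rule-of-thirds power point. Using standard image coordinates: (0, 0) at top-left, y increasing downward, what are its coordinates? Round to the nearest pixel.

The bottom-right point sits two-thirds of the way across and two-thirds of the way down.
x = 2 × 1849/3 ≈ 1233; y = 2 × 2780/3 ≈ 1853.

(1233, 1853)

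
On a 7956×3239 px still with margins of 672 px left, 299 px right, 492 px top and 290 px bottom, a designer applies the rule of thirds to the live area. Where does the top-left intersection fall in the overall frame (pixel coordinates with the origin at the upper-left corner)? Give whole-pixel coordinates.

(3000, 1311)

Content width = 7956 − 672 − 299 = 6985 px; content height = 3239 − 492 − 290 = 2457 px.
Top-left is one-third across and one-third down within the live area.
x = 672 + 1 × 6985/3 = 672 + 2328.33 ≈ 3000
y = 492 + 1 × 2457/3 = 492 + 819.00 ≈ 1311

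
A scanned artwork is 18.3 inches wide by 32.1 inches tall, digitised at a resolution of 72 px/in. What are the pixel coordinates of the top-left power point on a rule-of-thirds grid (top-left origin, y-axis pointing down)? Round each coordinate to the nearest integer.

In pixels the canvas is 18.3 × 72 = 1317.6 wide and 32.1 × 72 = 2311.2 tall.
The top-left point is one-third across and one-third down:
x = 1 × 1317.6/3 ≈ 439; y = 1 × 2311.2/3 ≈ 770.

x = 439 px, y = 770 px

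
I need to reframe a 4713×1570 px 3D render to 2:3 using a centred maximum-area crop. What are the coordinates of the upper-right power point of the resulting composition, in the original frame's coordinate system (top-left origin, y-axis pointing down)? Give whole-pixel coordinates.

4713/1570 > 2/3, so the 2:3 crop keeps the full height 1570 and trims width to 1570 × 2/3 = 1046.67 px.
Left offset = (4713 − 1046.67)/2 = 1833.17 px; top offset = 0.
Upper-right is two-thirds across and one-third down within the crop:
x = 1833.17 + 2 × 1046.67/3 ≈ 2531; y = 0.00 + 1 × 1570.00/3 ≈ 523.

(2531, 523)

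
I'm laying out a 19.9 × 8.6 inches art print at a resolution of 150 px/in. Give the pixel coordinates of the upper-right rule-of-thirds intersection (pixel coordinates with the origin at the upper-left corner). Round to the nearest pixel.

x = 1990 px, y = 430 px

In pixels the canvas is 19.9 × 150 = 2985 wide and 8.6 × 150 = 1290 tall.
The upper-right point is two-thirds across and one-third down:
x = 2 × 2985/3 ≈ 1990; y = 1 × 1290/3 ≈ 430.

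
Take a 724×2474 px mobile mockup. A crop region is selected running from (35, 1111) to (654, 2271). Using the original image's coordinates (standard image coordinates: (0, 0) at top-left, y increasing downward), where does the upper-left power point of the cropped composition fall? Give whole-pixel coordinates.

(241, 1498)

Crop width = 654 − 35 = 619 px; one third is 206.33 px.
Crop height = 2271 − 1111 = 1160 px; one third is 386.67 px.
The upper-left point is one-third across and one-third down within the crop:
x = 35 + 1 × 206.33 ≈ 241; y = 1111 + 1 × 386.67 ≈ 1498.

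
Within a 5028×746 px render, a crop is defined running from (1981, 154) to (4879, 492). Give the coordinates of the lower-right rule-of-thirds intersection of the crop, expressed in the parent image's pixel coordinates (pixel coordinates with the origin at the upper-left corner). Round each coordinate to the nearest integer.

Crop width = 4879 − 1981 = 2898 px; one third is 966.00 px.
Crop height = 492 − 154 = 338 px; one third is 112.67 px.
The lower-right point is two-thirds across and two-thirds down within the crop:
x = 1981 + 2 × 966.00 ≈ 3913; y = 154 + 2 × 112.67 ≈ 379.

(3913, 379)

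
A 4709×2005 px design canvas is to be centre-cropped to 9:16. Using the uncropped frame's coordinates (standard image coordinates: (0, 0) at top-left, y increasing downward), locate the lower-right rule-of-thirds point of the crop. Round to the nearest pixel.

(2542, 1337)

4709/2005 > 9/16, so the 9:16 crop keeps the full height 2005 and trims width to 2005 × 9/16 = 1127.81 px.
Left offset = (4709 − 1127.81)/2 = 1790.59 px; top offset = 0.
Lower-right is two-thirds across and two-thirds down within the crop:
x = 1790.59 + 2 × 1127.81/3 ≈ 2542; y = 0.00 + 2 × 2005.00/3 ≈ 1337.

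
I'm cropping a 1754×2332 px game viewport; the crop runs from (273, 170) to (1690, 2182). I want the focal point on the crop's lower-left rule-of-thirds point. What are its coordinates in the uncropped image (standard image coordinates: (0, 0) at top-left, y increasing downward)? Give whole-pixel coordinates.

Crop width = 1690 − 273 = 1417 px; one third is 472.33 px.
Crop height = 2182 − 170 = 2012 px; one third is 670.67 px.
The lower-left point is one-third across and two-thirds down within the crop:
x = 273 + 1 × 472.33 ≈ 745; y = 170 + 2 × 670.67 ≈ 1511.

x = 745 px, y = 1511 px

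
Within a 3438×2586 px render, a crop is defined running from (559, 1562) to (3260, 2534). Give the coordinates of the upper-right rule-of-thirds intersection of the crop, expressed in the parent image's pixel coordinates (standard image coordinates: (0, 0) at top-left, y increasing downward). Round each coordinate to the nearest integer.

Crop width = 3260 − 559 = 2701 px; one third is 900.33 px.
Crop height = 2534 − 1562 = 972 px; one third is 324.00 px.
The upper-right point is two-thirds across and one-third down within the crop:
x = 559 + 2 × 900.33 ≈ 2360; y = 1562 + 1 × 324.00 ≈ 1886.

x = 2360 px, y = 1886 px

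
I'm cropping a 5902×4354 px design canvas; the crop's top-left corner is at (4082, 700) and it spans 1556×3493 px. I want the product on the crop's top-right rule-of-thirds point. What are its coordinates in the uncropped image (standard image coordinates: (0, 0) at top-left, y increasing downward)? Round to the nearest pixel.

One third of the crop width 1556 is 518.67 px.
One third of the crop height 3493 is 1164.33 px.
The top-right point is two-thirds across and one-third down within the crop:
x = 4082 + 2 × 518.67 ≈ 5119; y = 700 + 1 × 1164.33 ≈ 1864.

x = 5119 px, y = 1864 px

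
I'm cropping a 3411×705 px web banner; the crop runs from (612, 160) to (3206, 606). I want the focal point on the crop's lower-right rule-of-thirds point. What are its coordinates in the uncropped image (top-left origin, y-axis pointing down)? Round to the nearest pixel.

Crop width = 3206 − 612 = 2594 px; one third is 864.67 px.
Crop height = 606 − 160 = 446 px; one third is 148.67 px.
The lower-right point is two-thirds across and two-thirds down within the crop:
x = 612 + 2 × 864.67 ≈ 2341; y = 160 + 2 × 148.67 ≈ 457.

x = 2341 px, y = 457 px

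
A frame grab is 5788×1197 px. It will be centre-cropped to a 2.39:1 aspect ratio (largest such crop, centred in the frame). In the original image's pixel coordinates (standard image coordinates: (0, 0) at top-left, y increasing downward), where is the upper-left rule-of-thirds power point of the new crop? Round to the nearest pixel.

(2417, 399)

5788/1197 > 2.39/1, so the 2.39:1 crop keeps the full height 1197 and trims width to 1197 × 2.39/1 = 2860.83 px.
Left offset = (5788 − 2860.83)/2 = 1463.59 px; top offset = 0.
Upper-left is one-third across and one-third down within the crop:
x = 1463.59 + 1 × 2860.83/3 ≈ 2417; y = 0.00 + 1 × 1197.00/3 ≈ 399.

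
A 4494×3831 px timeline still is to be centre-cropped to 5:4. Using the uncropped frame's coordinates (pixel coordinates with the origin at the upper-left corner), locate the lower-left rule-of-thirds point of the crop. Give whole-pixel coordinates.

4494/3831 < 5/4, so the 5:4 crop keeps the full width 4494 and trims height to 4494 × 4/5 = 3595.20 px.
Top offset = (3831 − 3595.20)/2 = 117.90 px; left offset = 0.
Lower-left is one-third across and two-thirds down within the crop:
x = 0.00 + 1 × 4494.00/3 ≈ 1498; y = 117.90 + 2 × 3595.20/3 ≈ 2515.

(1498, 2515)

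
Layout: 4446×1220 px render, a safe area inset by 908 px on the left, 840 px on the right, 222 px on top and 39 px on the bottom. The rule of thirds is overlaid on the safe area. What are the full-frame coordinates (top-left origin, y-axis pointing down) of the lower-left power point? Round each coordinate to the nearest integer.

x = 1807 px, y = 861 px

Content width = 4446 − 908 − 840 = 2698 px; content height = 1220 − 222 − 39 = 959 px.
Lower-left is one-third across and two-thirds down within the safe area.
x = 908 + 1 × 2698/3 = 908 + 899.33 ≈ 1807
y = 222 + 2 × 959/3 = 222 + 639.33 ≈ 861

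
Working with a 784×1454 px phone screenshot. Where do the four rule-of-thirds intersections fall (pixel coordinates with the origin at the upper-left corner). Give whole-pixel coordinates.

One third of 784 is 261.33; one third of 1454 is 484.67.
Vertical third lines at x = 261 and x = 523; horizontal third lines at y = 485 and y = 969.

(261, 485), (523, 485), (261, 969), (523, 969)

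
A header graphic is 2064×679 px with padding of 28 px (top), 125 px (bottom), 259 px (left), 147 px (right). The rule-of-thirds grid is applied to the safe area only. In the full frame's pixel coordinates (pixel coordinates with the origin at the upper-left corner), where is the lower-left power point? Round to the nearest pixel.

Content width = 2064 − 259 − 147 = 1658 px; content height = 679 − 28 − 125 = 526 px.
Lower-left is one-third across and two-thirds down within the safe area.
x = 259 + 1 × 1658/3 = 259 + 552.67 ≈ 812
y = 28 + 2 × 526/3 = 28 + 350.67 ≈ 379

(812, 379)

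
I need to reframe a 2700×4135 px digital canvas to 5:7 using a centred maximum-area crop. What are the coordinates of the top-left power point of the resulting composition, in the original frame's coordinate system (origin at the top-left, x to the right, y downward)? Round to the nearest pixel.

x = 900 px, y = 1438 px

2700/4135 < 5/7, so the 5:7 crop keeps the full width 2700 and trims height to 2700 × 7/5 = 3780.00 px.
Top offset = (4135 − 3780.00)/2 = 177.50 px; left offset = 0.
Top-left is one-third across and one-third down within the crop:
x = 0.00 + 1 × 2700.00/3 ≈ 900; y = 177.50 + 1 × 3780.00/3 ≈ 1438.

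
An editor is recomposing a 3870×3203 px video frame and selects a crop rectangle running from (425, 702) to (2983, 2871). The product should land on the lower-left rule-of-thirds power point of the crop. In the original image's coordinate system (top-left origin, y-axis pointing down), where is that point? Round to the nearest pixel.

(1278, 2148)

Crop width = 2983 − 425 = 2558 px; one third is 852.67 px.
Crop height = 2871 − 702 = 2169 px; one third is 723.00 px.
The lower-left point is one-third across and two-thirds down within the crop:
x = 425 + 1 × 852.67 ≈ 1278; y = 702 + 2 × 723.00 ≈ 2148.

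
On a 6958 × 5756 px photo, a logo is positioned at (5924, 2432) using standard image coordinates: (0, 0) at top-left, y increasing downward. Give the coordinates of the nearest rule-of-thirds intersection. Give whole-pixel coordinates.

Third lines: x ∈ {2319, 4639}, y ∈ {1919, 3837}.
5924 is closer to x = 4639; 2432 is closer to y = 1919.
So the nearest intersection is the upper-right power point.

x = 4639 px, y = 1919 px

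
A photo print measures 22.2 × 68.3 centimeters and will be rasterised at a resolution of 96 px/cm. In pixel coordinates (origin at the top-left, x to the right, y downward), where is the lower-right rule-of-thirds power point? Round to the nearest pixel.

(1421, 4371)

In pixels the canvas is 22.2 × 96 = 2131.2 wide and 68.3 × 96 = 6556.8 tall.
The lower-right point is two-thirds across and two-thirds down:
x = 2 × 2131.2/3 ≈ 1421; y = 2 × 6556.8/3 ≈ 4371.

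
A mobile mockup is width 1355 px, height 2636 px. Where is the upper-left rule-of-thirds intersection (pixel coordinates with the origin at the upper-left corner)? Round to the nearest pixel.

The upper-left point sits one-third of the way across and one-third of the way down.
x = 1 × 1355/3 ≈ 452; y = 1 × 2636/3 ≈ 879.

x = 452 px, y = 879 px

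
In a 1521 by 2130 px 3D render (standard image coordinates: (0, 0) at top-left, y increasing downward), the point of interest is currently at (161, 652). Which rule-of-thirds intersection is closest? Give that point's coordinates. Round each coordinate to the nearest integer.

x = 507 px, y = 710 px

Third lines: x ∈ {507, 1014}, y ∈ {710, 1420}.
161 is closer to x = 507; 652 is closer to y = 710.
So the nearest intersection is the upper-left power point.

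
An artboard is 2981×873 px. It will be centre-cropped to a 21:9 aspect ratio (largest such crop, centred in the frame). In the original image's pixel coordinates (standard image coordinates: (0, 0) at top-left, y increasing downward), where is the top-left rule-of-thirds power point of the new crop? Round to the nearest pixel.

2981/873 > 21/9, so the 21:9 crop keeps the full height 873 and trims width to 873 × 21/9 = 2037.00 px.
Left offset = (2981 − 2037.00)/2 = 472.00 px; top offset = 0.
Top-left is one-third across and one-third down within the crop:
x = 472.00 + 1 × 2037.00/3 ≈ 1151; y = 0.00 + 1 × 873.00/3 ≈ 291.

(1151, 291)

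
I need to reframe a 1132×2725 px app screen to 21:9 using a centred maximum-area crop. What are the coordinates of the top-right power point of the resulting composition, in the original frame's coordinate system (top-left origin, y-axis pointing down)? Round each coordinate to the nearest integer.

1132/2725 < 21/9, so the 21:9 crop keeps the full width 1132 and trims height to 1132 × 9/21 = 485.14 px.
Top offset = (2725 − 485.14)/2 = 1119.93 px; left offset = 0.
Top-right is two-thirds across and one-third down within the crop:
x = 0.00 + 2 × 1132.00/3 ≈ 755; y = 1119.93 + 1 × 485.14/3 ≈ 1282.

(755, 1282)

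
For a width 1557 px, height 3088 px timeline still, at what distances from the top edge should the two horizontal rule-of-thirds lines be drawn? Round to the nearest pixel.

1029 px and 2059 px

3088 / 3 = 1029.33, so the horizontal lines sit at one and two thirds of 3088.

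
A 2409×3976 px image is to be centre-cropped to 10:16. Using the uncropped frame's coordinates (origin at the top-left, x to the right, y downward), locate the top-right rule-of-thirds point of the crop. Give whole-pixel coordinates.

2409/3976 < 10/16, so the 10:16 crop keeps the full width 2409 and trims height to 2409 × 16/10 = 3854.40 px.
Top offset = (3976 − 3854.40)/2 = 60.80 px; left offset = 0.
Top-right is two-thirds across and one-third down within the crop:
x = 0.00 + 2 × 2409.00/3 ≈ 1606; y = 60.80 + 1 × 3854.40/3 ≈ 1346.

x = 1606 px, y = 1346 px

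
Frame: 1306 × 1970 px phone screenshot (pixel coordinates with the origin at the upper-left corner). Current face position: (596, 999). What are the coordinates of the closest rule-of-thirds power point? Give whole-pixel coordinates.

(435, 1313)

Third lines: x ∈ {435, 871}, y ∈ {657, 1313}.
596 is closer to x = 435; 999 is closer to y = 1313.
So the nearest intersection is the lower-left power point.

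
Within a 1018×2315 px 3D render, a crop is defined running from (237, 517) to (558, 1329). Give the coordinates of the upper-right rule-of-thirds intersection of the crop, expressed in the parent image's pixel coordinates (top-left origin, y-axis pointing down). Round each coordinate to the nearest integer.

Crop width = 558 − 237 = 321 px; one third is 107.00 px.
Crop height = 1329 − 517 = 812 px; one third is 270.67 px.
The upper-right point is two-thirds across and one-third down within the crop:
x = 237 + 2 × 107.00 ≈ 451; y = 517 + 1 × 270.67 ≈ 788.

(451, 788)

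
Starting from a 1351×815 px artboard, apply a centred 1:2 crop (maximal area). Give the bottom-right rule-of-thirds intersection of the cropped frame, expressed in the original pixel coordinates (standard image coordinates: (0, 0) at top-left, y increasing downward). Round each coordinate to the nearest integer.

x = 743 px, y = 543 px

1351/815 > 1/2, so the 1:2 crop keeps the full height 815 and trims width to 815 × 1/2 = 407.50 px.
Left offset = (1351 − 407.50)/2 = 471.75 px; top offset = 0.
Bottom-right is two-thirds across and two-thirds down within the crop:
x = 471.75 + 2 × 407.50/3 ≈ 743; y = 0.00 + 2 × 815.00/3 ≈ 543.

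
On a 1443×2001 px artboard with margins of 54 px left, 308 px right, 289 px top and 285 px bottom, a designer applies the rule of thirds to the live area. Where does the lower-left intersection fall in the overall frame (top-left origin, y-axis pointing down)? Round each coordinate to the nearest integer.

x = 414 px, y = 1240 px

Content width = 1443 − 54 − 308 = 1081 px; content height = 2001 − 289 − 285 = 1427 px.
Lower-left is one-third across and two-thirds down within the live area.
x = 54 + 1 × 1081/3 = 54 + 360.33 ≈ 414
y = 289 + 2 × 1427/3 = 289 + 951.33 ≈ 1240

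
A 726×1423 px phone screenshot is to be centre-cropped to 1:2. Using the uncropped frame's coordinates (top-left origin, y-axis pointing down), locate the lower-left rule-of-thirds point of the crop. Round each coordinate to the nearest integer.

726/1423 > 1/2, so the 1:2 crop keeps the full height 1423 and trims width to 1423 × 1/2 = 711.50 px.
Left offset = (726 − 711.50)/2 = 7.25 px; top offset = 0.
Lower-left is one-third across and two-thirds down within the crop:
x = 7.25 + 1 × 711.50/3 ≈ 244; y = 0.00 + 2 × 1423.00/3 ≈ 949.

(244, 949)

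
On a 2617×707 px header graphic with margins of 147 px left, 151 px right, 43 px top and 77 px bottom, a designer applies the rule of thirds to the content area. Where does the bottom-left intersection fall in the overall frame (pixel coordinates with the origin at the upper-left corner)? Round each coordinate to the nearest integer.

Content width = 2617 − 147 − 151 = 2319 px; content height = 707 − 43 − 77 = 587 px.
Bottom-left is one-third across and two-thirds down within the content area.
x = 147 + 1 × 2319/3 = 147 + 773.00 ≈ 920
y = 43 + 2 × 587/3 = 43 + 391.33 ≈ 434

x = 920 px, y = 434 px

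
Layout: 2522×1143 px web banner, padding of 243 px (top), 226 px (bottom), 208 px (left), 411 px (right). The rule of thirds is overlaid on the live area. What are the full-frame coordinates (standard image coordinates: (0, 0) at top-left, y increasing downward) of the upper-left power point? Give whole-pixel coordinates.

(842, 468)

Content width = 2522 − 208 − 411 = 1903 px; content height = 1143 − 243 − 226 = 674 px.
Upper-left is one-third across and one-third down within the live area.
x = 208 + 1 × 1903/3 = 208 + 634.33 ≈ 842
y = 243 + 1 × 674/3 = 243 + 224.67 ≈ 468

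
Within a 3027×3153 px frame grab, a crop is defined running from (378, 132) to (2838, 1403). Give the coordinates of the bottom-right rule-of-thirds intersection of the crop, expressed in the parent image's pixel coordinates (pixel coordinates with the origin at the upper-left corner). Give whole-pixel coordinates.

x = 2018 px, y = 979 px

Crop width = 2838 − 378 = 2460 px; one third is 820.00 px.
Crop height = 1403 − 132 = 1271 px; one third is 423.67 px.
The bottom-right point is two-thirds across and two-thirds down within the crop:
x = 378 + 2 × 820.00 ≈ 2018; y = 132 + 2 × 423.67 ≈ 979.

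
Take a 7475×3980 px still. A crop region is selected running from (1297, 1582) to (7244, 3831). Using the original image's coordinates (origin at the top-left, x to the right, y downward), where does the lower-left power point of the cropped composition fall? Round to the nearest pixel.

x = 3279 px, y = 3081 px

Crop width = 7244 − 1297 = 5947 px; one third is 1982.33 px.
Crop height = 3831 − 1582 = 2249 px; one third is 749.67 px.
The lower-left point is one-third across and two-thirds down within the crop:
x = 1297 + 1 × 1982.33 ≈ 3279; y = 1582 + 2 × 749.67 ≈ 3081.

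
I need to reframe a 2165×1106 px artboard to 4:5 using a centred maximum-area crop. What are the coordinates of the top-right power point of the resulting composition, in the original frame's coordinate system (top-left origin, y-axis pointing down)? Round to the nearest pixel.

2165/1106 > 4/5, so the 4:5 crop keeps the full height 1106 and trims width to 1106 × 4/5 = 884.80 px.
Left offset = (2165 − 884.80)/2 = 640.10 px; top offset = 0.
Top-right is two-thirds across and one-third down within the crop:
x = 640.10 + 2 × 884.80/3 ≈ 1230; y = 0.00 + 1 × 1106.00/3 ≈ 369.

(1230, 369)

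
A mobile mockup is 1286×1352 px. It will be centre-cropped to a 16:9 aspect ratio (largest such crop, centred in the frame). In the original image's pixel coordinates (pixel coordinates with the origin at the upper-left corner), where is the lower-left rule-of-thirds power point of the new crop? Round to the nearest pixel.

1286/1352 < 16/9, so the 16:9 crop keeps the full width 1286 and trims height to 1286 × 9/16 = 723.38 px.
Top offset = (1352 − 723.38)/2 = 314.31 px; left offset = 0.
Lower-left is one-third across and two-thirds down within the crop:
x = 0.00 + 1 × 1286.00/3 ≈ 429; y = 314.31 + 2 × 723.38/3 ≈ 797.

x = 429 px, y = 797 px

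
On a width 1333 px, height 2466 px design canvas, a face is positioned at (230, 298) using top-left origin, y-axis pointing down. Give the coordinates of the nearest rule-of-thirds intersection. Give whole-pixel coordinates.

Third lines: x ∈ {444, 889}, y ∈ {822, 1644}.
230 is closer to x = 444; 298 is closer to y = 822.
So the nearest intersection is the upper-left power point.

(444, 822)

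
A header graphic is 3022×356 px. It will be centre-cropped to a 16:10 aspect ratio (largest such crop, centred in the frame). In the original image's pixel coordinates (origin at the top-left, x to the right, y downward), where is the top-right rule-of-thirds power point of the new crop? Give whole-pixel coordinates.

x = 1606 px, y = 119 px

3022/356 > 16/10, so the 16:10 crop keeps the full height 356 and trims width to 356 × 16/10 = 569.60 px.
Left offset = (3022 − 569.60)/2 = 1226.20 px; top offset = 0.
Top-right is two-thirds across and one-third down within the crop:
x = 1226.20 + 2 × 569.60/3 ≈ 1606; y = 0.00 + 1 × 356.00/3 ≈ 119.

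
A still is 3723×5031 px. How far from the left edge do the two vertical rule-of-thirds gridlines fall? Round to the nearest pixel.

x = 1241 px and x = 2482 px

3723 / 3 = 1241, so the vertical lines sit at one and two thirds of 3723.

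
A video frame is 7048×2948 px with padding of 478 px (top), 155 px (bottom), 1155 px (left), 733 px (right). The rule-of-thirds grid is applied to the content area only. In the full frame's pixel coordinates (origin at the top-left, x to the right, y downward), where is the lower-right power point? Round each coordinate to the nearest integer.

Content width = 7048 − 1155 − 733 = 5160 px; content height = 2948 − 478 − 155 = 2315 px.
Lower-right is two-thirds across and two-thirds down within the content area.
x = 1155 + 2 × 5160/3 = 1155 + 3440.00 ≈ 4595
y = 478 + 2 × 2315/3 = 478 + 1543.33 ≈ 2021

x = 4595 px, y = 2021 px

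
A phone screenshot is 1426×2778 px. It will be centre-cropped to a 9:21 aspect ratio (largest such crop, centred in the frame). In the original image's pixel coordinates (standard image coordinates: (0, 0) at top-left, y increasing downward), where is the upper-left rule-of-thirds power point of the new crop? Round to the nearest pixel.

1426/2778 > 9/21, so the 9:21 crop keeps the full height 2778 and trims width to 2778 × 9/21 = 1190.57 px.
Left offset = (1426 − 1190.57)/2 = 117.71 px; top offset = 0.
Upper-left is one-third across and one-third down within the crop:
x = 117.71 + 1 × 1190.57/3 ≈ 515; y = 0.00 + 1 × 2778.00/3 ≈ 926.

(515, 926)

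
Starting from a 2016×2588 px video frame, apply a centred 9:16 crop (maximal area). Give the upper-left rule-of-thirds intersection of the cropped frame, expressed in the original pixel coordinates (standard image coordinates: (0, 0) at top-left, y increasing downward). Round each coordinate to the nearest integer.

2016/2588 > 9/16, so the 9:16 crop keeps the full height 2588 and trims width to 2588 × 9/16 = 1455.75 px.
Left offset = (2016 − 1455.75)/2 = 280.12 px; top offset = 0.
Upper-left is one-third across and one-third down within the crop:
x = 280.12 + 1 × 1455.75/3 ≈ 765; y = 0.00 + 1 × 2588.00/3 ≈ 863.

x = 765 px, y = 863 px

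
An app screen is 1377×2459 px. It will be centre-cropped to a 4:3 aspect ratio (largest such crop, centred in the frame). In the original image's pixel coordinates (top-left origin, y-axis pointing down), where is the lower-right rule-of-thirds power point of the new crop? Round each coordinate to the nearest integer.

1377/2459 < 4/3, so the 4:3 crop keeps the full width 1377 and trims height to 1377 × 3/4 = 1032.75 px.
Top offset = (2459 − 1032.75)/2 = 713.12 px; left offset = 0.
Lower-right is two-thirds across and two-thirds down within the crop:
x = 0.00 + 2 × 1377.00/3 ≈ 918; y = 713.12 + 2 × 1032.75/3 ≈ 1402.

x = 918 px, y = 1402 px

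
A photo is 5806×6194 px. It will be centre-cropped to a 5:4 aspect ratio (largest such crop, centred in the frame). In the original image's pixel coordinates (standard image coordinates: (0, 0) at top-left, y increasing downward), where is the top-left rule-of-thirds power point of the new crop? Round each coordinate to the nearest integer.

(1935, 2323)

5806/6194 < 5/4, so the 5:4 crop keeps the full width 5806 and trims height to 5806 × 4/5 = 4644.80 px.
Top offset = (6194 − 4644.80)/2 = 774.60 px; left offset = 0.
Top-left is one-third across and one-third down within the crop:
x = 0.00 + 1 × 5806.00/3 ≈ 1935; y = 774.60 + 1 × 4644.80/3 ≈ 2323.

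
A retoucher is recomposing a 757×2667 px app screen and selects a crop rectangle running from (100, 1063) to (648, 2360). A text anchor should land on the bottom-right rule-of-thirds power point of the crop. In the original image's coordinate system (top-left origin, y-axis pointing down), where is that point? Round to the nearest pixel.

Crop width = 648 − 100 = 548 px; one third is 182.67 px.
Crop height = 2360 − 1063 = 1297 px; one third is 432.33 px.
The bottom-right point is two-thirds across and two-thirds down within the crop:
x = 100 + 2 × 182.67 ≈ 465; y = 1063 + 2 × 432.33 ≈ 1928.

(465, 1928)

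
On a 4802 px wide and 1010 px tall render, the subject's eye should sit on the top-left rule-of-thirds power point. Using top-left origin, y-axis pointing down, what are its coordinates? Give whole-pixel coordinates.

x = 1601 px, y = 337 px

The top-left point sits one-third of the way across and one-third of the way down.
x = 1 × 4802/3 ≈ 1601; y = 1 × 1010/3 ≈ 337.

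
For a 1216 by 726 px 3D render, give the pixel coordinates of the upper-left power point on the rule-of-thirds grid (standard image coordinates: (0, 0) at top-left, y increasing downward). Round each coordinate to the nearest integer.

The upper-left point sits one-third of the way across and one-third of the way down.
x = 1 × 1216/3 ≈ 405; y = 1 × 726/3 ≈ 242.

(405, 242)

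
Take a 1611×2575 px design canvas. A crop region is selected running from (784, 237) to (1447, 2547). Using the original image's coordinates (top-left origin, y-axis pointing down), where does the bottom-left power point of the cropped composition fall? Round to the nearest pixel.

x = 1005 px, y = 1777 px

Crop width = 1447 − 784 = 663 px; one third is 221.00 px.
Crop height = 2547 − 237 = 2310 px; one third is 770.00 px.
The bottom-left point is one-third across and two-thirds down within the crop:
x = 784 + 1 × 221.00 ≈ 1005; y = 237 + 2 × 770.00 ≈ 1777.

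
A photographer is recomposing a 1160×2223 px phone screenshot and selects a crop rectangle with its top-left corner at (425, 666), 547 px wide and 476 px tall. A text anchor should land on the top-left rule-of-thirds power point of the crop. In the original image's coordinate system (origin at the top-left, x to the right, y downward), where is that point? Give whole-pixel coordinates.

One third of the crop width 547 is 182.33 px.
One third of the crop height 476 is 158.67 px.
The top-left point is one-third across and one-third down within the crop:
x = 425 + 1 × 182.33 ≈ 607; y = 666 + 1 × 158.67 ≈ 825.

x = 607 px, y = 825 px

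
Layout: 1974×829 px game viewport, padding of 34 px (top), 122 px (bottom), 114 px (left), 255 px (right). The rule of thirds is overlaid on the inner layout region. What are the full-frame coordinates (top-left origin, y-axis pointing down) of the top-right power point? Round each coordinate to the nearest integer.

(1184, 258)

Content width = 1974 − 114 − 255 = 1605 px; content height = 829 − 34 − 122 = 673 px.
Top-right is two-thirds across and one-third down within the inner layout region.
x = 114 + 2 × 1605/3 = 114 + 1070.00 ≈ 1184
y = 34 + 1 × 673/3 = 34 + 224.33 ≈ 258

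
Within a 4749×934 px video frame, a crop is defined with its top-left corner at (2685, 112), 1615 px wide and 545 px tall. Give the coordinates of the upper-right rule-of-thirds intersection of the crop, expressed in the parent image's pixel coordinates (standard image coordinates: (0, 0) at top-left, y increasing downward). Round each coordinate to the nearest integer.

One third of the crop width 1615 is 538.33 px.
One third of the crop height 545 is 181.67 px.
The upper-right point is two-thirds across and one-third down within the crop:
x = 2685 + 2 × 538.33 ≈ 3762; y = 112 + 1 × 181.67 ≈ 294.

(3762, 294)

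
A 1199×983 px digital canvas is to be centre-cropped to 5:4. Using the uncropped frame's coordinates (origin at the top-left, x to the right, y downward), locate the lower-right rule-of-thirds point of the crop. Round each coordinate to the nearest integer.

(799, 651)

1199/983 < 5/4, so the 5:4 crop keeps the full width 1199 and trims height to 1199 × 4/5 = 959.20 px.
Top offset = (983 − 959.20)/2 = 11.90 px; left offset = 0.
Lower-right is two-thirds across and two-thirds down within the crop:
x = 0.00 + 2 × 1199.00/3 ≈ 799; y = 11.90 + 2 × 959.20/3 ≈ 651.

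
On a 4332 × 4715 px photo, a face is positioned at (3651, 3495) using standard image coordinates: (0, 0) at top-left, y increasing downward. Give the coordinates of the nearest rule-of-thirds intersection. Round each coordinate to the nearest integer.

Third lines: x ∈ {1444, 2888}, y ∈ {1572, 3143}.
3651 is closer to x = 2888; 3495 is closer to y = 3143.
So the nearest intersection is the lower-right power point.

(2888, 3143)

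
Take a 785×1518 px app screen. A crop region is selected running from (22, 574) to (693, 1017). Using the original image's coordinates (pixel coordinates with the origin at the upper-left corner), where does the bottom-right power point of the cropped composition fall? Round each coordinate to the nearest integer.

(469, 869)

Crop width = 693 − 22 = 671 px; one third is 223.67 px.
Crop height = 1017 − 574 = 443 px; one third is 147.67 px.
The bottom-right point is two-thirds across and two-thirds down within the crop:
x = 22 + 2 × 223.67 ≈ 469; y = 574 + 2 × 147.67 ≈ 869.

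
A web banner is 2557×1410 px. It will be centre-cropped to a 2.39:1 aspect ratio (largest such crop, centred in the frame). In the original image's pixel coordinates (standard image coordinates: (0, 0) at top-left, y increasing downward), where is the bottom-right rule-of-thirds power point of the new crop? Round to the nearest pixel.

2557/1410 < 2.39/1, so the 2.39:1 crop keeps the full width 2557 and trims height to 2557 × 1/2.39 = 1069.87 px.
Top offset = (1410 − 1069.87)/2 = 170.06 px; left offset = 0.
Bottom-right is two-thirds across and two-thirds down within the crop:
x = 0.00 + 2 × 2557.00/3 ≈ 1705; y = 170.06 + 2 × 1069.87/3 ≈ 883.

(1705, 883)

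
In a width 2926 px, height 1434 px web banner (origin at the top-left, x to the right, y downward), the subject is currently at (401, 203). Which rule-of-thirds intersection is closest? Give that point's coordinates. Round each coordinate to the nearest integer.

Third lines: x ∈ {975, 1951}, y ∈ {478, 956}.
401 is closer to x = 975; 203 is closer to y = 478.
So the nearest intersection is the upper-left power point.

x = 975 px, y = 478 px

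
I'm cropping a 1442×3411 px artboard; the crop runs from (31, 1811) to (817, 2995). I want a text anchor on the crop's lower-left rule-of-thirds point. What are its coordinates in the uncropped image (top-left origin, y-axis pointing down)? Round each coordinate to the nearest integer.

(293, 2600)

Crop width = 817 − 31 = 786 px; one third is 262.00 px.
Crop height = 2995 − 1811 = 1184 px; one third is 394.67 px.
The lower-left point is one-third across and two-thirds down within the crop:
x = 31 + 1 × 262.00 ≈ 293; y = 1811 + 2 × 394.67 ≈ 2600.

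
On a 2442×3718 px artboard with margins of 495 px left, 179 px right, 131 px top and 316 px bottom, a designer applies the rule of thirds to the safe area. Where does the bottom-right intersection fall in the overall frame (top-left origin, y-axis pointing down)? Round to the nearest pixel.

(1674, 2312)

Content width = 2442 − 495 − 179 = 1768 px; content height = 3718 − 131 − 316 = 3271 px.
Bottom-right is two-thirds across and two-thirds down within the safe area.
x = 495 + 2 × 1768/3 = 495 + 1178.67 ≈ 1674
y = 131 + 2 × 3271/3 = 131 + 2180.67 ≈ 2312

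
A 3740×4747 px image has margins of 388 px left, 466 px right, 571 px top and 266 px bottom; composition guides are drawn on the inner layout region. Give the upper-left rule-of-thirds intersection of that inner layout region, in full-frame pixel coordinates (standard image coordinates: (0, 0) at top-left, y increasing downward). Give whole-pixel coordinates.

Content width = 3740 − 388 − 466 = 2886 px; content height = 4747 − 571 − 266 = 3910 px.
Upper-left is one-third across and one-third down within the inner layout region.
x = 388 + 1 × 2886/3 = 388 + 962.00 ≈ 1350
y = 571 + 1 × 3910/3 = 571 + 1303.33 ≈ 1874

x = 1350 px, y = 1874 px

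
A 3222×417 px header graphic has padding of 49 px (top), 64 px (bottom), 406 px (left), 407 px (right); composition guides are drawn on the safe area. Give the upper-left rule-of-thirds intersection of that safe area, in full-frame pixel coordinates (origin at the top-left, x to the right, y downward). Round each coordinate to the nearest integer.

x = 1209 px, y = 150 px

Content width = 3222 − 406 − 407 = 2409 px; content height = 417 − 49 − 64 = 304 px.
Upper-left is one-third across and one-third down within the safe area.
x = 406 + 1 × 2409/3 = 406 + 803.00 ≈ 1209
y = 49 + 1 × 304/3 = 49 + 101.33 ≈ 150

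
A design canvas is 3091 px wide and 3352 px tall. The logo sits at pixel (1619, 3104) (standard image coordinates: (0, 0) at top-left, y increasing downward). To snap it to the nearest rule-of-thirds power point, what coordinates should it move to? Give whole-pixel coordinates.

Third lines: x ∈ {1030, 2061}, y ∈ {1117, 2235}.
1619 is closer to x = 2061; 3104 is closer to y = 2235.
So the nearest intersection is the lower-right power point.

(2061, 2235)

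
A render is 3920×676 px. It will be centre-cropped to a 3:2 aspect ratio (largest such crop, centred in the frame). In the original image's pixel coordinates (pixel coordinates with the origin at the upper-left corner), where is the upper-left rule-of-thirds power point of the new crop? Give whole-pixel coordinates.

3920/676 > 3/2, so the 3:2 crop keeps the full height 676 and trims width to 676 × 3/2 = 1014.00 px.
Left offset = (3920 − 1014.00)/2 = 1453.00 px; top offset = 0.
Upper-left is one-third across and one-third down within the crop:
x = 1453.00 + 1 × 1014.00/3 ≈ 1791; y = 0.00 + 1 × 676.00/3 ≈ 225.

(1791, 225)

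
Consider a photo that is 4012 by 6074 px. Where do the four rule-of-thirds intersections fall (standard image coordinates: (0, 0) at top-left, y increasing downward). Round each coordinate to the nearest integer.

(1337, 2025), (2675, 2025), (1337, 4049), (2675, 4049)

One third of 4012 is 1337.33; one third of 6074 is 2024.67.
Vertical third lines at x = 1337 and x = 2675; horizontal third lines at y = 2025 and y = 4049.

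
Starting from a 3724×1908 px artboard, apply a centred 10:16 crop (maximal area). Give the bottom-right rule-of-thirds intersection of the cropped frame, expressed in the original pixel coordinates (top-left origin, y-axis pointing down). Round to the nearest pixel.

3724/1908 > 10/16, so the 10:16 crop keeps the full height 1908 and trims width to 1908 × 10/16 = 1192.50 px.
Left offset = (3724 − 1192.50)/2 = 1265.75 px; top offset = 0.
Bottom-right is two-thirds across and two-thirds down within the crop:
x = 1265.75 + 2 × 1192.50/3 ≈ 2061; y = 0.00 + 2 × 1908.00/3 ≈ 1272.

x = 2061 px, y = 1272 px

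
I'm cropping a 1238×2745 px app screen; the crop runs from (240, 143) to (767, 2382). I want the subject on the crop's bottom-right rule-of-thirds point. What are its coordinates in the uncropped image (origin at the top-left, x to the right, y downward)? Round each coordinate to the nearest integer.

Crop width = 767 − 240 = 527 px; one third is 175.67 px.
Crop height = 2382 − 143 = 2239 px; one third is 746.33 px.
The bottom-right point is two-thirds across and two-thirds down within the crop:
x = 240 + 2 × 175.67 ≈ 591; y = 143 + 2 × 746.33 ≈ 1636.

x = 591 px, y = 1636 px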